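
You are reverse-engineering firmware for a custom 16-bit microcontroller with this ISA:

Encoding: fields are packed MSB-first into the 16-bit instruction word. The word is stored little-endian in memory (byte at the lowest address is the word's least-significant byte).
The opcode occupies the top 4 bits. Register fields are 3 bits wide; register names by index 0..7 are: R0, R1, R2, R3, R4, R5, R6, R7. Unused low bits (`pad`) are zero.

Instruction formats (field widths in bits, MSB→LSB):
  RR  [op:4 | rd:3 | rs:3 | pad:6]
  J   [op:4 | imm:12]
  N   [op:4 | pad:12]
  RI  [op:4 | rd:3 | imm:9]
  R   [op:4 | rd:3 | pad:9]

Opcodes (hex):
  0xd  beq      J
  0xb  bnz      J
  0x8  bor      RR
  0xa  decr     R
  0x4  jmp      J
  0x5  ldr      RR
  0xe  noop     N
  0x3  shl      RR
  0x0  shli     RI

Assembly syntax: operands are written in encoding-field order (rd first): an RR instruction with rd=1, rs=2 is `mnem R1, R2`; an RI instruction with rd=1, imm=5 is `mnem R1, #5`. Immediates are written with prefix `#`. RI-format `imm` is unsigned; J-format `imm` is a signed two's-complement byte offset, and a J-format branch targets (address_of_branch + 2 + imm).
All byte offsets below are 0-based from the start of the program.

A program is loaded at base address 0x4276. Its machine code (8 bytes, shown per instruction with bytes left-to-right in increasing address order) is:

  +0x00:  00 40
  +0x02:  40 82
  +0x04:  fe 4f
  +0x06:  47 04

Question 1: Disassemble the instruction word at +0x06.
@+06  little-endian(47 04) = 0x0447
  opcode bits[15:12]=0x0: shli/RI
  [11:9] rd=2 = R2
  [8:0] imm=71 = #71

shli R2, #71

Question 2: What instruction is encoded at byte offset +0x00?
jmp #0

@+00  little-endian(00 40) = 0x4000
  op=0x4000>>12=0x4 ⇒ jmp (J)
  imm@[11:0]=0x0 ⇒ #0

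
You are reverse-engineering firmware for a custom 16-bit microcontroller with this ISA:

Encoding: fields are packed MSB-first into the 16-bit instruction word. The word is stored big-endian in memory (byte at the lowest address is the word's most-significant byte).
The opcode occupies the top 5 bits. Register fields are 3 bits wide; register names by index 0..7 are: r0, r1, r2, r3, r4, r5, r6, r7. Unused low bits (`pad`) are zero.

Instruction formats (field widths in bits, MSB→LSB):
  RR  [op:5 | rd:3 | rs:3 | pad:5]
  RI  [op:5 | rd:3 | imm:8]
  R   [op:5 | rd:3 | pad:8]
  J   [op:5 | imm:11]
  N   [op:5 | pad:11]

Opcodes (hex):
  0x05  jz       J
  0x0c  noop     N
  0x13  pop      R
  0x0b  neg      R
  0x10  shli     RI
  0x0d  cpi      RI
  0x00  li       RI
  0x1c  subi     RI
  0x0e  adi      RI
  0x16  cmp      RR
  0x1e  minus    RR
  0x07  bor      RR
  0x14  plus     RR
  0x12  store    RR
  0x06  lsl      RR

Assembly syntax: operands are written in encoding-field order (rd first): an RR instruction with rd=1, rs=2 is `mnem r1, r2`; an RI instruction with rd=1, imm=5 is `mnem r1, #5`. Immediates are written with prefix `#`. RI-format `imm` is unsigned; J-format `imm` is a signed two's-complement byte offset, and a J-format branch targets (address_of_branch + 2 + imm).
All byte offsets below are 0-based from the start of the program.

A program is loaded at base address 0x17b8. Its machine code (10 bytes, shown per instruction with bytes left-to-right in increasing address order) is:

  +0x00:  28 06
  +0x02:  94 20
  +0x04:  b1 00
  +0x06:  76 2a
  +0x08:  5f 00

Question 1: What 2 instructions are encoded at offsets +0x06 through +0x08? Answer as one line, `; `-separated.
off 0x06: read 76 2a as big → 0x762a
  opcode bits[15:11]=0xe: adi/RI
  rd: (w>>8)&0x7=0x6 → r6
  imm: (w>>0)&0xff=0x2a → #42
off 0x08: read 5f 00 as big → 0x5f00
  opcode bits[15:11]=0xb: neg/R
  rd: (w>>8)&0x7=0x7 → r7

adi r6, #42; neg r7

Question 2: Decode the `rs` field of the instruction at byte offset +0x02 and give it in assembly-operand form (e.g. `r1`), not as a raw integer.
r1

off 0x02: read 94 20 as big → 0x9420
  op=0x9420>>11=0x12 ⇒ store (RR)
  [10:8] rd=4 = r4
  [7:5] rs=1 = r1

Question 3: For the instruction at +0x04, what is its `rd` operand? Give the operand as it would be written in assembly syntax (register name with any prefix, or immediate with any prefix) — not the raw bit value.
r1

[04] b1 00 → 0xb100
  op=0xb100>>11=0x16 ⇒ cmp (RR)
  rd@[10:8]=0x1 ⇒ r1
  rs@[7:5]=0x0 ⇒ r0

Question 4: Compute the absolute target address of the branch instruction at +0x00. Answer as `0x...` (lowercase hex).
0x17c0

[00] 28 06 → 0x2806
  op=0x2806>>11=0x5 ⇒ jz (J)
  [10:0] imm=6 = #6
  target = base 0x17b8 + off 0x00 + 2 + imm 6 = 0x17c0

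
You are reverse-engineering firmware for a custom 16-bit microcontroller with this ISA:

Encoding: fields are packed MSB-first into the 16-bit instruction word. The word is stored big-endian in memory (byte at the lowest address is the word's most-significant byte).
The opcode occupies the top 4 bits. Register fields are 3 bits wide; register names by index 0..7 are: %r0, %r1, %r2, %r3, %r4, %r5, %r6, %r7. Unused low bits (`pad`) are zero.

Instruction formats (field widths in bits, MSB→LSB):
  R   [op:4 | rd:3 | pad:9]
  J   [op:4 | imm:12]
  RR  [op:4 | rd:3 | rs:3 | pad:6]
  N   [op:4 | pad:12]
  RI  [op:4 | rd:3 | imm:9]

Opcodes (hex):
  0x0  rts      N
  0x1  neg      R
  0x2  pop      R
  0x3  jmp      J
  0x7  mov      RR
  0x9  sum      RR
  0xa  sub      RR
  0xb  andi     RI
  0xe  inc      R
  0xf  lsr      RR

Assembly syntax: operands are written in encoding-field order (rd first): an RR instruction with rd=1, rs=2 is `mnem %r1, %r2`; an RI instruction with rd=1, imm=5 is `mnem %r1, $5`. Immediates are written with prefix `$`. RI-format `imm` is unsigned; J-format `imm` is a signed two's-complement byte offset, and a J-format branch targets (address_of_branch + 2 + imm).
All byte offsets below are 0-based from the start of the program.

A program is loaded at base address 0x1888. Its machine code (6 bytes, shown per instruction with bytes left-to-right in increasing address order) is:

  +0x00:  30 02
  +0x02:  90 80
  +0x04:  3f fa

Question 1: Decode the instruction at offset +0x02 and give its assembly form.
@+02  big-endian(90 80) = 0x9080
  op=0x9080>>12=0x9 ⇒ sum (RR)
  [11:9] rd=0 = %r0
  [8:6] rs=2 = %r2

sum %r0, %r2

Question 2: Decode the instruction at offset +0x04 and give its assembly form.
[04] 3f fa → 0x3ffa
  op=0x3ffa>>12=0x3 ⇒ jmp (J)
  imm@[11:0]=0xffa (s12→-6) ⇒ $-6

jmp $-6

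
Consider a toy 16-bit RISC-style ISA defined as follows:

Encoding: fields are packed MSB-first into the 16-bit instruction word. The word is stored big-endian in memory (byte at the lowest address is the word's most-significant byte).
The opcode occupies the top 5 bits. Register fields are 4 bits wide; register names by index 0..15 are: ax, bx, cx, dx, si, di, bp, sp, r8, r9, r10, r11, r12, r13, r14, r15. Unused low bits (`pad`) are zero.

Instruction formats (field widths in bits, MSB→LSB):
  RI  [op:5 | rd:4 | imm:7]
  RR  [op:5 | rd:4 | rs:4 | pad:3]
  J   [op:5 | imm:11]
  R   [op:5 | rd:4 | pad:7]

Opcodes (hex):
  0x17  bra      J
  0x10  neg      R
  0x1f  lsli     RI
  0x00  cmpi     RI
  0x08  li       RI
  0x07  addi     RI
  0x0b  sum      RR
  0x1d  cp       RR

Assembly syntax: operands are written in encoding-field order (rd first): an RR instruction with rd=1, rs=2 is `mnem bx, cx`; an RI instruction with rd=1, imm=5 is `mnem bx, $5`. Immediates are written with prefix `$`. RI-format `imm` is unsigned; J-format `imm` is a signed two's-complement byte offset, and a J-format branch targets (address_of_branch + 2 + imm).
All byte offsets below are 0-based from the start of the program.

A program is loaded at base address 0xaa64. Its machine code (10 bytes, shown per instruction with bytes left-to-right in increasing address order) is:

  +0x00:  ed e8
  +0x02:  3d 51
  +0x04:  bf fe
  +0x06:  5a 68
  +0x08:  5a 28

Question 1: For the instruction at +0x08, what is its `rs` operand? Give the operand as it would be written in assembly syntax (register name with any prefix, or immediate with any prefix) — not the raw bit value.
di

off 0x08: read 5a 28 as big → 0x5a28
  top 5b → 0xb → sum [RR]
  [10:7] rd=4 = si
  [6:3] rs=5 = di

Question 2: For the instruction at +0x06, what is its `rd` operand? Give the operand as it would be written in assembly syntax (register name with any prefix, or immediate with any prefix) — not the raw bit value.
si

off 0x06: read 5a 68 as big → 0x5a68
  opcode bits[15:11]=0xb: sum/RR
  rd@[10:7]=0x4 ⇒ si
  rs@[6:3]=0xd ⇒ r13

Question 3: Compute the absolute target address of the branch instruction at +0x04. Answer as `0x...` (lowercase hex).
0xaa68

off 0x04: read bf fe as big → 0xbffe
  opcode bits[15:11]=0x17: bra/J
  imm: (w>>0)&0x7ff=0x7fe (s11→-2) → $-2
  target = base 0xaa64 + off 0x04 + 2 + imm -2 = 0xaa68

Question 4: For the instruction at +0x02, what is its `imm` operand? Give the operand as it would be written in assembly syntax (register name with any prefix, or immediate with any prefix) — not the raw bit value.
[02] 3d 51 → 0x3d51
  op=0x3d51>>11=0x7 ⇒ addi (RI)
  rd: (w>>7)&0xf=0xa → r10
  imm: (w>>0)&0x7f=0x51 → $81

$81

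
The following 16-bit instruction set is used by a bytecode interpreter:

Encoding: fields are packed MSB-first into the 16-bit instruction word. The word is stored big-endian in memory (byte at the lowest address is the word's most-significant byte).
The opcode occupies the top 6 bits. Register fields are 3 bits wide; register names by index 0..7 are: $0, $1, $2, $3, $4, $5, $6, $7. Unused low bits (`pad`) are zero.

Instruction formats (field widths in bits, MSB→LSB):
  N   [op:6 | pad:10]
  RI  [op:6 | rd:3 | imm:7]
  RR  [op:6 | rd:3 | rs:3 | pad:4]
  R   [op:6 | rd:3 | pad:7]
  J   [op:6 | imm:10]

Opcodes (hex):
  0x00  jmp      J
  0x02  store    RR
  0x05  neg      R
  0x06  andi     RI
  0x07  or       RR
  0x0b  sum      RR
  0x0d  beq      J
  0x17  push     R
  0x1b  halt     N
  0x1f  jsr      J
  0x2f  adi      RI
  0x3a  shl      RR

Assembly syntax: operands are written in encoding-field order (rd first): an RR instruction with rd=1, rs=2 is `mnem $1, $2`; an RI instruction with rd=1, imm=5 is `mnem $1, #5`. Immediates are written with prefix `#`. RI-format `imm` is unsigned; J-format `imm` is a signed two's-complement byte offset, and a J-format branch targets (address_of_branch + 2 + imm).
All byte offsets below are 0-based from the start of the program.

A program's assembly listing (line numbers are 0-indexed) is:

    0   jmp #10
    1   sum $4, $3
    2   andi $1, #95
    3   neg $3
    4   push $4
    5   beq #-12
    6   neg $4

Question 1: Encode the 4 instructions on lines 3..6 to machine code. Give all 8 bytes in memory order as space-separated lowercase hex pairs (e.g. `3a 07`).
L3: neg op=0x5:6|rd=3:3|pad=0:7 ⇒ 0x1580 ⇒ big 15 80
L4: push op=0x17:6|rd=4:3|pad=0:7 ⇒ 0x5e00 ⇒ big 5e 00
L5: beq op=0xd:6|imm=-12:10 ⇒ 0x37f4 ⇒ big 37 f4
L6: neg op=0x5:6|rd=4:3|pad=0:7 ⇒ 0x1600 ⇒ big 16 00

15 80 5e 00 37 f4 16 00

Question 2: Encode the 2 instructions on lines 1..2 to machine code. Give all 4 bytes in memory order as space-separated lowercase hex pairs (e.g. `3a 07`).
L1: sum op=0xb:6|rd=4:3|rs=3:3|pad=0:4 ⇒ 0x2e30 ⇒ big 2e 30
L2: andi op=0x6:6|rd=1:3|imm=95:7 ⇒ 0x18df ⇒ big 18 df

2e 30 18 df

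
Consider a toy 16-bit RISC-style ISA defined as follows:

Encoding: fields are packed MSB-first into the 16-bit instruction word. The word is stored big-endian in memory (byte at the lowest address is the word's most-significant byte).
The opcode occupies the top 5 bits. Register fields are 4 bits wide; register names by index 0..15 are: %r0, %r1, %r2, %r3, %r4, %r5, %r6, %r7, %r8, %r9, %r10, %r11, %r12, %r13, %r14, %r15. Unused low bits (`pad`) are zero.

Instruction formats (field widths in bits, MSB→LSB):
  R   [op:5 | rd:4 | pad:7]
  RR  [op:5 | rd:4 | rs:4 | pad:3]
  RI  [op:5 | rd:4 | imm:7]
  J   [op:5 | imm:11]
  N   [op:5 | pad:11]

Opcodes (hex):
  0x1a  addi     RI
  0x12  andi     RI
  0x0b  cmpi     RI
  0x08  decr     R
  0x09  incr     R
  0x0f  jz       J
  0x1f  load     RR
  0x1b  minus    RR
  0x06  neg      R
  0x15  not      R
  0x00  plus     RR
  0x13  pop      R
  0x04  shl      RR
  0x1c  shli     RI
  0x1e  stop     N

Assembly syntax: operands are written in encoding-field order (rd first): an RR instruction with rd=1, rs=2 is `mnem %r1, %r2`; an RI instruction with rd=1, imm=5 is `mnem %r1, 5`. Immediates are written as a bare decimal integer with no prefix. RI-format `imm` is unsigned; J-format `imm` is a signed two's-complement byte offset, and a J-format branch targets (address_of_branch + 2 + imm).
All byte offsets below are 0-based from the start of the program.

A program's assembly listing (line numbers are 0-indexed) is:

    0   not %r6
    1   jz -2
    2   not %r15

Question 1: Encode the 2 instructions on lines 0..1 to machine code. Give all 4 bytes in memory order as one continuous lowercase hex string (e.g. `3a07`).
line 0 (not): pack op=0x15:5|rd=6:4|pad=0:7 = 0xab00; big→ ab 00
line 1 (jz): pack op=0xf:5|imm=-2:11 = 0x7ffe; big→ 7f fe

ab007ffe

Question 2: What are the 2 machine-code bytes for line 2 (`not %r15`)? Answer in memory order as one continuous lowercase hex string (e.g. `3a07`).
L2: not op=0x15:5|rd=15:4|pad=0:7 ⇒ 0xaf80 ⇒ big af 80

af80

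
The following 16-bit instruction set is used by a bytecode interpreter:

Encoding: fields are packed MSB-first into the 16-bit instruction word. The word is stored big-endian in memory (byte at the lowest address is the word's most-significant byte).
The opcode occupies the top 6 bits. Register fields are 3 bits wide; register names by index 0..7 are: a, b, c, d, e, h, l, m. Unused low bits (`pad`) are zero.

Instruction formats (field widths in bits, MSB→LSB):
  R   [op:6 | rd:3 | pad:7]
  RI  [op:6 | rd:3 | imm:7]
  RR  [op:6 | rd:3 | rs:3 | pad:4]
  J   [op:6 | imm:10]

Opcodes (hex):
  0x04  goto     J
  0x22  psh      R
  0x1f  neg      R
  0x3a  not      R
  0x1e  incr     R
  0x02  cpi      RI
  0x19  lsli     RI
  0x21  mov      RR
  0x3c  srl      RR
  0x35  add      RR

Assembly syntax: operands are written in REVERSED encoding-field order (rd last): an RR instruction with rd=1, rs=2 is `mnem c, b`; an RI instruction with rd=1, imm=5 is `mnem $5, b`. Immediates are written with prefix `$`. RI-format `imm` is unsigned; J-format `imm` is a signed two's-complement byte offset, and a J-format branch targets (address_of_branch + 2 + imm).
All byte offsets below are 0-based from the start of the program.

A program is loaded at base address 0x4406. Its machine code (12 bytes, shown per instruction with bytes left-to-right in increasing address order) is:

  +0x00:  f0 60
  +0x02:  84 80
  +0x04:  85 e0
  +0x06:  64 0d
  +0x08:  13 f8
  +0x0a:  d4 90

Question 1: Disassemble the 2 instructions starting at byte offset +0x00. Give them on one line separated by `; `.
srl l, a; mov a, b

@+00  big-endian(f0 60) = 0xf060
  top 6b → 0x3c → srl [RR]
  [9:7] rd=0 = a
  [6:4] rs=6 = l
@+02  big-endian(84 80) = 0x8480
  top 6b → 0x21 → mov [RR]
  [9:7] rd=1 = b
  [6:4] rs=0 = a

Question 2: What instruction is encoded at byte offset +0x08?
goto $-8

off 0x08: read 13 f8 as big → 0x13f8
  top 6b → 0x4 → goto [J]
  imm@[9:0]=0x3f8 (s10→-8) ⇒ $-8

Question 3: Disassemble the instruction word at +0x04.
[04] 85 e0 → 0x85e0
  op=0x85e0>>10=0x21 ⇒ mov (RR)
  [9:7] rd=3 = d
  [6:4] rs=6 = l

mov l, d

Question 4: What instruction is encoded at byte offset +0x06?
lsli $13, a

+0x06: 64 0d ⇒ word 0x640d (big)
  opcode bits[15:10]=0x19: lsli/RI
  rd@[9:7]=0x0 ⇒ a
  imm@[6:0]=0xd ⇒ $13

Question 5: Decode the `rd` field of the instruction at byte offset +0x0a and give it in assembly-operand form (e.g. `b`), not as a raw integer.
[0a] d4 90 → 0xd490
  top 6b → 0x35 → add [RR]
  rd@[9:7]=0x1 ⇒ b
  rs@[6:4]=0x1 ⇒ b

b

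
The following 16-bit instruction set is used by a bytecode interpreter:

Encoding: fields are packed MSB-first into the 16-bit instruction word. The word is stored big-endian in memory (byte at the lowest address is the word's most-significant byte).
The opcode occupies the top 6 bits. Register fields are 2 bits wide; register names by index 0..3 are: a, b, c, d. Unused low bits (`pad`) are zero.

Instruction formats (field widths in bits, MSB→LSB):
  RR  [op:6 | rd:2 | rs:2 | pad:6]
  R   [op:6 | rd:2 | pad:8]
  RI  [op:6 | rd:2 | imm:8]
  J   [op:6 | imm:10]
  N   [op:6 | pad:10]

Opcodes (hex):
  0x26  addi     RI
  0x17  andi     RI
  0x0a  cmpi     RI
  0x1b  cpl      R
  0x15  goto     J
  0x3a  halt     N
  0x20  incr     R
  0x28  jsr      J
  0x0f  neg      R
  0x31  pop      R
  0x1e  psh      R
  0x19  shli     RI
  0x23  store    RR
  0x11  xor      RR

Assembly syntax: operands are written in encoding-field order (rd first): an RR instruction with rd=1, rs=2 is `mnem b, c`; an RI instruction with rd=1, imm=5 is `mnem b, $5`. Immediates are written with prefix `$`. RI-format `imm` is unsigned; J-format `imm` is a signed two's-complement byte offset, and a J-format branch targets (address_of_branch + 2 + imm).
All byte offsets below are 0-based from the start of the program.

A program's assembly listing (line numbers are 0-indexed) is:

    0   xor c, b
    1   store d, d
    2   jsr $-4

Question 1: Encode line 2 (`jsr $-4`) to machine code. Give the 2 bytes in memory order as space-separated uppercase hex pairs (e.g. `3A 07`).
line 2 (jsr): pack op=0x28:6|imm=-4:10 = 0xa3fc; big→ a3 fc

A3 FC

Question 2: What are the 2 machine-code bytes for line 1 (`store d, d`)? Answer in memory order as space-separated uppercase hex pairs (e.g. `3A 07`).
1. store fields op=0x23:6|rd=3:2|rs=3:2|pad=0:6 → word 8fc0h → 8f c0

8F C0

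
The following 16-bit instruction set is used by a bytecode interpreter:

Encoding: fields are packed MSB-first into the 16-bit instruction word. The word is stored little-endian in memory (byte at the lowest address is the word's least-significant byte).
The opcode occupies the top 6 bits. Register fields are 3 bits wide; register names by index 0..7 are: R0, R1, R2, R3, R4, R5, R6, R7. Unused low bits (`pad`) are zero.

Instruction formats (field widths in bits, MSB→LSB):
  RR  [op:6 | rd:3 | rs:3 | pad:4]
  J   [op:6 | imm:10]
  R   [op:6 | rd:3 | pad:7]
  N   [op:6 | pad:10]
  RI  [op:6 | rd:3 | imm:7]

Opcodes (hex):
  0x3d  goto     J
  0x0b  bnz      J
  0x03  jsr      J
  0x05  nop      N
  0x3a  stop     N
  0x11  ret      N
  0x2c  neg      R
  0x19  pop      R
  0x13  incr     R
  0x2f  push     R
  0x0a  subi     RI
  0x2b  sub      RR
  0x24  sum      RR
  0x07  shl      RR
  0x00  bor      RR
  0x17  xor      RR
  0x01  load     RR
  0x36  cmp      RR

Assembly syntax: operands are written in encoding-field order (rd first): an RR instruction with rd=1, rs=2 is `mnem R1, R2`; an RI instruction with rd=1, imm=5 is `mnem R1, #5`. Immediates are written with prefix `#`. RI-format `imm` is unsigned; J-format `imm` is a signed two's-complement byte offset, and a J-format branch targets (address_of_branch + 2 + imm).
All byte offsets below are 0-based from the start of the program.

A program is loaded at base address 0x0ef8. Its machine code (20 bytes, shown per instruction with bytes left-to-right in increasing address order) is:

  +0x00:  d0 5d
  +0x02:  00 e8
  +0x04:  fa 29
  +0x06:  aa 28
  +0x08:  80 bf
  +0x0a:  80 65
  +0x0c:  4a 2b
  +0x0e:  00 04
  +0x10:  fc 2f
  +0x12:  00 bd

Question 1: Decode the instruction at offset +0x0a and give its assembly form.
pop R3

[0a] 80 65 → 0x6580
  top 6b → 0x19 → pop [R]
  rd@[9:7]=0x3 ⇒ R3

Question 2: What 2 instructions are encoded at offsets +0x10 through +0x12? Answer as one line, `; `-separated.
bnz #-4; push R2

off 0x10: read fc 2f as little → 0x2ffc
  top 6b → 0xb → bnz [J]
  imm@[9:0]=0x3fc (s10→-4) ⇒ #-4
off 0x12: read 00 bd as little → 0xbd00
  top 6b → 0x2f → push [R]
  rd@[9:7]=0x2 ⇒ R2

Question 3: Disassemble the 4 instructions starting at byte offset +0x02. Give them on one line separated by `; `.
off 0x02: read 00 e8 as little → 0xe800
  opcode bits[15:10]=0x3a: stop/N
off 0x04: read fa 29 as little → 0x29fa
  opcode bits[15:10]=0xa: subi/RI
  rd@[9:7]=0x3 ⇒ R3
  imm@[6:0]=0x7a ⇒ #122
off 0x06: read aa 28 as little → 0x28aa
  opcode bits[15:10]=0xa: subi/RI
  rd@[9:7]=0x1 ⇒ R1
  imm@[6:0]=0x2a ⇒ #42
off 0x08: read 80 bf as little → 0xbf80
  opcode bits[15:10]=0x2f: push/R
  rd@[9:7]=0x7 ⇒ R7

stop; subi R3, #122; subi R1, #42; push R7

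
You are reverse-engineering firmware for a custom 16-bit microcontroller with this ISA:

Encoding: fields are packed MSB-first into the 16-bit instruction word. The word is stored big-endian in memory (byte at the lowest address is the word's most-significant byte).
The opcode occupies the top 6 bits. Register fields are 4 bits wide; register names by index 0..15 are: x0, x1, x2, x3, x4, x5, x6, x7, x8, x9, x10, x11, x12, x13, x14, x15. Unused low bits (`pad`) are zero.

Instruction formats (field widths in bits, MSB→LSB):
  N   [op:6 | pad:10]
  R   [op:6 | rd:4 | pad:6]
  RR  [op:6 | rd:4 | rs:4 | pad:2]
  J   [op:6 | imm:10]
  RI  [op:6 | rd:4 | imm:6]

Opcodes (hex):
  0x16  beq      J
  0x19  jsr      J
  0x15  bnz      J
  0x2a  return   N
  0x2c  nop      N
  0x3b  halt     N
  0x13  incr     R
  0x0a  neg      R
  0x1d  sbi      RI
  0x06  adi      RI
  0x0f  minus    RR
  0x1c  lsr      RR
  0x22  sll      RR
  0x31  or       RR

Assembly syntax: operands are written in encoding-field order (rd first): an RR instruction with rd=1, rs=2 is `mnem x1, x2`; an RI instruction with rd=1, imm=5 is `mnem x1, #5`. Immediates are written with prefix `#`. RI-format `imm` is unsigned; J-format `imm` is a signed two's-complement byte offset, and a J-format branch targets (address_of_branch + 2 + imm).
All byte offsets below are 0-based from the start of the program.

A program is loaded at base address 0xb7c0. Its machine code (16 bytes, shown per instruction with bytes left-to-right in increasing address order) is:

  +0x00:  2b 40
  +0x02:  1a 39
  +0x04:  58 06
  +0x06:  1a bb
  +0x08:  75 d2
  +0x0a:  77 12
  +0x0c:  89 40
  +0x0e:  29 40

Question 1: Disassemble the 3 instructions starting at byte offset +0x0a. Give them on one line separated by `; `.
+0x0a: 77 12 ⇒ word 0x7712 (big)
  top 6b → 0x1d → sbi [RI]
  rd@[9:6]=0xc ⇒ x12
  imm@[5:0]=0x12 ⇒ #18
+0x0c: 89 40 ⇒ word 0x8940 (big)
  top 6b → 0x22 → sll [RR]
  rd@[9:6]=0x5 ⇒ x5
  rs@[5:2]=0x0 ⇒ x0
+0x0e: 29 40 ⇒ word 0x2940 (big)
  top 6b → 0xa → neg [R]
  rd@[9:6]=0x5 ⇒ x5

sbi x12, #18; sll x5, x0; neg x5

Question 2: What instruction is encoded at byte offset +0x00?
+0x00: 2b 40 ⇒ word 0x2b40 (big)
  opcode bits[15:10]=0xa: neg/R
  rd: (w>>6)&0xf=0xd → x13

neg x13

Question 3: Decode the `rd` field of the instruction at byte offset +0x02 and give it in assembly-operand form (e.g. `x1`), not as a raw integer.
[02] 1a 39 → 0x1a39
  opcode bits[15:10]=0x6: adi/RI
  rd@[9:6]=0x8 ⇒ x8
  imm@[5:0]=0x39 ⇒ #57

x8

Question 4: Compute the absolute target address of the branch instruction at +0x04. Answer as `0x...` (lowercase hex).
[04] 58 06 → 0x5806
  top 6b → 0x16 → beq [J]
  [9:0] imm=6 = #6
  target = base 0xb7c0 + off 0x04 + 2 + imm 6 = 0xb7cc

0xb7cc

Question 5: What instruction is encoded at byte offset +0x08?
+0x08: 75 d2 ⇒ word 0x75d2 (big)
  opcode bits[15:10]=0x1d: sbi/RI
  rd@[9:6]=0x7 ⇒ x7
  imm@[5:0]=0x12 ⇒ #18

sbi x7, #18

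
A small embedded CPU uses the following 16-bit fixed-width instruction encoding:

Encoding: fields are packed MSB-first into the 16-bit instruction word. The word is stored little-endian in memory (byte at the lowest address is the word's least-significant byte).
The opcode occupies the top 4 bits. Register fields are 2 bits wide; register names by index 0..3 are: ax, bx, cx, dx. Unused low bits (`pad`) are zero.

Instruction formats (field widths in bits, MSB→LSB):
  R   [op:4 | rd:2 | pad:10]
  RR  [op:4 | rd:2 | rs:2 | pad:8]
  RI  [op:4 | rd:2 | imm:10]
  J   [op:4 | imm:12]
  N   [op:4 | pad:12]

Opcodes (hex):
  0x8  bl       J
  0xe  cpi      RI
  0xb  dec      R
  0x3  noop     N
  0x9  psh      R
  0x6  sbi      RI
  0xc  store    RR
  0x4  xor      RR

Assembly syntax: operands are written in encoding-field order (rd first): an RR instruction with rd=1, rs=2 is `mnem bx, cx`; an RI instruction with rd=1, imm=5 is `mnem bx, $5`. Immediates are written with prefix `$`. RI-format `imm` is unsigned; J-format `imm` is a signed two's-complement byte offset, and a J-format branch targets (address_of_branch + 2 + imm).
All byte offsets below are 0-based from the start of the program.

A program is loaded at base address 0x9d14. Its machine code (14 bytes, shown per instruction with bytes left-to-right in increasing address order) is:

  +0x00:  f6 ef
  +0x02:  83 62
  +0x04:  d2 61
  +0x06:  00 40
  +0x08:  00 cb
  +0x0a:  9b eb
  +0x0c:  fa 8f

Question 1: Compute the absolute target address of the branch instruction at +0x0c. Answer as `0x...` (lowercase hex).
+0x0c: fa 8f ⇒ word 0x8ffa (little)
  top 4b → 0x8 → bl [J]
  [11:0] imm=4090 (s12→-6) = $-6
  target = base 0x9d14 + off 0x0c + 2 + imm -6 = 0x9d1c

0x9d1c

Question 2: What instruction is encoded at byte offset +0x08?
store cx, dx

off 0x08: read 00 cb as little → 0xcb00
  top 4b → 0xc → store [RR]
  [11:10] rd=2 = cx
  [9:8] rs=3 = dx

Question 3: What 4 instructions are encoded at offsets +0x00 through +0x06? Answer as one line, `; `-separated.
cpi dx, $1014; sbi ax, $643; sbi ax, $466; xor ax, ax

off 0x00: read f6 ef as little → 0xeff6
  op=0xeff6>>12=0xe ⇒ cpi (RI)
  [11:10] rd=3 = dx
  [9:0] imm=1014 = $1014
off 0x02: read 83 62 as little → 0x6283
  op=0x6283>>12=0x6 ⇒ sbi (RI)
  [11:10] rd=0 = ax
  [9:0] imm=643 = $643
off 0x04: read d2 61 as little → 0x61d2
  op=0x61d2>>12=0x6 ⇒ sbi (RI)
  [11:10] rd=0 = ax
  [9:0] imm=466 = $466
off 0x06: read 00 40 as little → 0x4000
  op=0x4000>>12=0x4 ⇒ xor (RR)
  [11:10] rd=0 = ax
  [9:8] rs=0 = ax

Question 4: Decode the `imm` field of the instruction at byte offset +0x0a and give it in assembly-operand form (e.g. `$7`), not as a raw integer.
@+0a  little-endian(9b eb) = 0xeb9b
  opcode bits[15:12]=0xe: cpi/RI
  [11:10] rd=2 = cx
  [9:0] imm=923 = $923

$923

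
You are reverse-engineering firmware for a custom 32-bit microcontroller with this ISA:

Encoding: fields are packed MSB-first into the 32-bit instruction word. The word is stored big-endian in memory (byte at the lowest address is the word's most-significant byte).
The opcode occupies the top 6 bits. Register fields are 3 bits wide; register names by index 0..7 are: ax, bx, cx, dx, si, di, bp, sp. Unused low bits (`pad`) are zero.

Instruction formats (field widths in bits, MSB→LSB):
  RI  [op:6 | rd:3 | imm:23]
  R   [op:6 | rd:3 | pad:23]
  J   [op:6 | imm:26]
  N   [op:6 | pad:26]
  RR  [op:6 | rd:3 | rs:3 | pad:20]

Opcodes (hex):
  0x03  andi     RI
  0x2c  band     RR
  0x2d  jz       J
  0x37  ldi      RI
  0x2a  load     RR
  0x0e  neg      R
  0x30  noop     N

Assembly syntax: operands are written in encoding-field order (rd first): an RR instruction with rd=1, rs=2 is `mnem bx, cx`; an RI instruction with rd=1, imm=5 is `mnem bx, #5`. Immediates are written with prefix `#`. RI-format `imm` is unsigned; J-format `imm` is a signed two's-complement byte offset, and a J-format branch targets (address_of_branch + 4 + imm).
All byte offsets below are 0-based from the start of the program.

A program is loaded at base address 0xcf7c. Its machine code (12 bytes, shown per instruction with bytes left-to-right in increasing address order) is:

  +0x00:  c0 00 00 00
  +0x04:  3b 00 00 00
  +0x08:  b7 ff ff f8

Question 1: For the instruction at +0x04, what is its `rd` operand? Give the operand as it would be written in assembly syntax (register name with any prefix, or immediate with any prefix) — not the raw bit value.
off 0x04: read 3b 00 00 00 as big → 0x3b000000
  top 6b → 0xe → neg [R]
  [25:23] rd=6 = bp

bp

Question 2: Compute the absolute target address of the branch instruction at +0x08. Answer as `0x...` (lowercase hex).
0xcf80

off 0x08: read b7 ff ff f8 as big → 0xb7fffff8
  top 6b → 0x2d → jz [J]
  imm@[25:0]=0x3fffff8 (s26→-8) ⇒ #-8
  target = base 0xcf7c + off 0x08 + 4 + imm -8 = 0xcf80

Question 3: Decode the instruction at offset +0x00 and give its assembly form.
+0x00: c0 00 00 00 ⇒ word 0xc0000000 (big)
  opcode bits[31:26]=0x30: noop/N

noop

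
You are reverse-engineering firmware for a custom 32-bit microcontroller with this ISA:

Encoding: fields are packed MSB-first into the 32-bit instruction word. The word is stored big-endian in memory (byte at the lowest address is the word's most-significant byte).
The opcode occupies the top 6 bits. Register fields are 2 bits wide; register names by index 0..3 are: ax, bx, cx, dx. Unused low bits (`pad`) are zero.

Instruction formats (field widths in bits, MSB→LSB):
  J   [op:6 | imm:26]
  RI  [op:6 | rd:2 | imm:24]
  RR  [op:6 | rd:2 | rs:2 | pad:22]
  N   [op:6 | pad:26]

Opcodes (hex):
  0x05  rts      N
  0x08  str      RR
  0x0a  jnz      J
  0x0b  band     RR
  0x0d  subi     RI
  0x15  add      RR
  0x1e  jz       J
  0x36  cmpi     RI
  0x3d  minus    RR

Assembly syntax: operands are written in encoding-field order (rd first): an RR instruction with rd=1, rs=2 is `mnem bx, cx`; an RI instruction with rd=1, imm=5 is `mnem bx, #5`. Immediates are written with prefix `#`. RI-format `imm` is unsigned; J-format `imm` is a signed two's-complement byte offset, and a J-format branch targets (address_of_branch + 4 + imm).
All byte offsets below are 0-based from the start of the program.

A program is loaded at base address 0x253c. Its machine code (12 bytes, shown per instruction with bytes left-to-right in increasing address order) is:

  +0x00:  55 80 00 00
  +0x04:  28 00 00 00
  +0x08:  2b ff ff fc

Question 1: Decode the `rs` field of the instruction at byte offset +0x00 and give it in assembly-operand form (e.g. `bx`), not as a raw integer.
+0x00: 55 80 00 00 ⇒ word 0x55800000 (big)
  opcode bits[31:26]=0x15: add/RR
  [25:24] rd=1 = bx
  [23:22] rs=2 = cx

cx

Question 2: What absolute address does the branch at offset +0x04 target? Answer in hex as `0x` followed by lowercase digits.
off 0x04: read 28 00 00 00 as big → 0x28000000
  opcode bits[31:26]=0xa: jnz/J
  imm@[25:0]=0x0 ⇒ #0
  target = base 0x253c + off 0x04 + 4 + imm 0 = 0x2544

0x2544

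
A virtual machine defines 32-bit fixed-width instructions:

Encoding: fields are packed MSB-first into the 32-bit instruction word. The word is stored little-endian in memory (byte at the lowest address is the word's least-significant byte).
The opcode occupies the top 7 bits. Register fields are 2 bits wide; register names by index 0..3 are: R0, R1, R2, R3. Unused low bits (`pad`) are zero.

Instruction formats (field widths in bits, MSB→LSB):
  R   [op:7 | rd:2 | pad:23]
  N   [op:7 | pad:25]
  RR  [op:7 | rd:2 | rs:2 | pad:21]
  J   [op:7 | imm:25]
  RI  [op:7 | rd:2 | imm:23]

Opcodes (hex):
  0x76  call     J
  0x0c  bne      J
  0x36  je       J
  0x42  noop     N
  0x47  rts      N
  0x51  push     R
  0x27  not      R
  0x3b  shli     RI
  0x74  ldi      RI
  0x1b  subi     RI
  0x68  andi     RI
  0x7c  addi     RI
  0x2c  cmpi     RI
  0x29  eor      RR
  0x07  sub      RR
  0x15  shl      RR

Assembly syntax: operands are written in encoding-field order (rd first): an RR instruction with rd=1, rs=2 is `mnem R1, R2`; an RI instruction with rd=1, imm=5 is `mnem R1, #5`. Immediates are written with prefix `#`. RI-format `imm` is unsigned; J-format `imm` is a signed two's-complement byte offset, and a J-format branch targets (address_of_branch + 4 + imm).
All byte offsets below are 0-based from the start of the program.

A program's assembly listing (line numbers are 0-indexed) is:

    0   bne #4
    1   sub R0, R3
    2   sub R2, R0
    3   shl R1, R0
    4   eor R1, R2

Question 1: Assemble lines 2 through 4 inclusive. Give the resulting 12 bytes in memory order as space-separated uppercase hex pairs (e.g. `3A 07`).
2. sub fields op=0x7:7|rd=2:2|rs=0:2|pad=0:21 → word 0f000000h → 00 00 00 0f
3. shl fields op=0x15:7|rd=1:2|rs=0:2|pad=0:21 → word 2a800000h → 00 00 80 2a
4. eor fields op=0x29:7|rd=1:2|rs=2:2|pad=0:21 → word 52c00000h → 00 00 c0 52

00 00 00 0F 00 00 80 2A 00 00 C0 52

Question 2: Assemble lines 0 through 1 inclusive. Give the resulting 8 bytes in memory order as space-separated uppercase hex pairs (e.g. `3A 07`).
04 00 00 18 00 00 60 0E

0. bne fields op=0xc:7|imm=4:25 → word 18000004h → 04 00 00 18
1. sub fields op=0x7:7|rd=0:2|rs=3:2|pad=0:21 → word 0e600000h → 00 00 60 0e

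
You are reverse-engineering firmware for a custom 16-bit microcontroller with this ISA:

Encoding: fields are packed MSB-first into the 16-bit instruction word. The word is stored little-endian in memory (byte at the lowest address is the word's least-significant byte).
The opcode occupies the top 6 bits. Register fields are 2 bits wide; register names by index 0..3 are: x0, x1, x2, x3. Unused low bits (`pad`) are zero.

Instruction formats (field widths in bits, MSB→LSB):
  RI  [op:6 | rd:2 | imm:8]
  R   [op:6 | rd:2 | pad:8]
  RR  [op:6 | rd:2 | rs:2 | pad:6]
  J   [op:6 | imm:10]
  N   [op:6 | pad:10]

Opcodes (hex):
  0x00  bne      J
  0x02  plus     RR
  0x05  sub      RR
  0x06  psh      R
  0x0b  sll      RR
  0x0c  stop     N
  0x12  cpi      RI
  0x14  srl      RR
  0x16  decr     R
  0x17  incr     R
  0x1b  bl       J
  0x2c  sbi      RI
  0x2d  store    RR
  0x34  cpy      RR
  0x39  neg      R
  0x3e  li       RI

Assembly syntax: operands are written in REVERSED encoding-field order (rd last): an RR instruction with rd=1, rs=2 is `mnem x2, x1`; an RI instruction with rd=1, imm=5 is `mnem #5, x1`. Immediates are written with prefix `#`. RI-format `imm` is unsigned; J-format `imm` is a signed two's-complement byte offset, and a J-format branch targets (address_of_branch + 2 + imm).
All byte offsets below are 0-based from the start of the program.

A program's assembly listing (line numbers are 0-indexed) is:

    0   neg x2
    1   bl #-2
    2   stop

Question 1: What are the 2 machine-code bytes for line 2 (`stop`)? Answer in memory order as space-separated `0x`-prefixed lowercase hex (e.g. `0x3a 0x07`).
0x00 0x30

line 2 (stop): pack op=0xc:6|pad=0:10 = 0x3000; little→ 00 30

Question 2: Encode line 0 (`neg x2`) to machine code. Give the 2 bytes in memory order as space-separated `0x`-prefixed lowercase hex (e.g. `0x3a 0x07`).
line 0 (neg): pack op=0x39:6|rd=2:2|pad=0:8 = 0xe600; little→ 00 e6

0x00 0xe6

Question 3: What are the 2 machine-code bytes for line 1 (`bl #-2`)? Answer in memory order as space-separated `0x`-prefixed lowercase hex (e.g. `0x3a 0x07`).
line 1 (bl): pack op=0x1b:6|imm=-2:10 = 0x6ffe; little→ fe 6f

0xfe 0x6f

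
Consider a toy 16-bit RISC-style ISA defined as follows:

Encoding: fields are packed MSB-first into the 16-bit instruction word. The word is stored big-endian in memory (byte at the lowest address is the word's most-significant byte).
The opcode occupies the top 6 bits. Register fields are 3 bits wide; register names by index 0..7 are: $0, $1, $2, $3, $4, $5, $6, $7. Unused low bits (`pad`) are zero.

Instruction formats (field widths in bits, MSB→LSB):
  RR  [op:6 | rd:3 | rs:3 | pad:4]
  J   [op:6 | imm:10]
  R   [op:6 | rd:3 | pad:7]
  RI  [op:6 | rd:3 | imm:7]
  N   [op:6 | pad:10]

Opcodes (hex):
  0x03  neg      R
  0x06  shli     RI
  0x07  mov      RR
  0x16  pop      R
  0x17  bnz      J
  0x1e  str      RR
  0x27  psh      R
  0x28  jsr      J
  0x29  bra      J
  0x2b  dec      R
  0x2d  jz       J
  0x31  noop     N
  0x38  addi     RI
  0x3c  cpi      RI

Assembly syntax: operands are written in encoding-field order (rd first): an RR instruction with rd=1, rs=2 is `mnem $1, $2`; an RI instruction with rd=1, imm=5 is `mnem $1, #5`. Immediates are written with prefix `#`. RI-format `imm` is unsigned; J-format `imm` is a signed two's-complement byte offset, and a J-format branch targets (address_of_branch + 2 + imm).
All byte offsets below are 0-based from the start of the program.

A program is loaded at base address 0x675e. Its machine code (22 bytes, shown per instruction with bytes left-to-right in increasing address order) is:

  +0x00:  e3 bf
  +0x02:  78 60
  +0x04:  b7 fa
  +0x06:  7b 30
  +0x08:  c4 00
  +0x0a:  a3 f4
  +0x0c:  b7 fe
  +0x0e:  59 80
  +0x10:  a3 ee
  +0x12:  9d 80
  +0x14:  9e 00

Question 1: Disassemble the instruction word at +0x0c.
+0x0c: b7 fe ⇒ word 0xb7fe (big)
  opcode bits[15:10]=0x2d: jz/J
  imm@[9:0]=0x3fe (s10→-2) ⇒ #-2

jz #-2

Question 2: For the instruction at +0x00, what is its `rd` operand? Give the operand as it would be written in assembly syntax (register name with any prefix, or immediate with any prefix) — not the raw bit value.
$7

@+00  big-endian(e3 bf) = 0xe3bf
  opcode bits[15:10]=0x38: addi/RI
  rd: (w>>7)&0x7=0x7 → $7
  imm: (w>>0)&0x7f=0x3f → #63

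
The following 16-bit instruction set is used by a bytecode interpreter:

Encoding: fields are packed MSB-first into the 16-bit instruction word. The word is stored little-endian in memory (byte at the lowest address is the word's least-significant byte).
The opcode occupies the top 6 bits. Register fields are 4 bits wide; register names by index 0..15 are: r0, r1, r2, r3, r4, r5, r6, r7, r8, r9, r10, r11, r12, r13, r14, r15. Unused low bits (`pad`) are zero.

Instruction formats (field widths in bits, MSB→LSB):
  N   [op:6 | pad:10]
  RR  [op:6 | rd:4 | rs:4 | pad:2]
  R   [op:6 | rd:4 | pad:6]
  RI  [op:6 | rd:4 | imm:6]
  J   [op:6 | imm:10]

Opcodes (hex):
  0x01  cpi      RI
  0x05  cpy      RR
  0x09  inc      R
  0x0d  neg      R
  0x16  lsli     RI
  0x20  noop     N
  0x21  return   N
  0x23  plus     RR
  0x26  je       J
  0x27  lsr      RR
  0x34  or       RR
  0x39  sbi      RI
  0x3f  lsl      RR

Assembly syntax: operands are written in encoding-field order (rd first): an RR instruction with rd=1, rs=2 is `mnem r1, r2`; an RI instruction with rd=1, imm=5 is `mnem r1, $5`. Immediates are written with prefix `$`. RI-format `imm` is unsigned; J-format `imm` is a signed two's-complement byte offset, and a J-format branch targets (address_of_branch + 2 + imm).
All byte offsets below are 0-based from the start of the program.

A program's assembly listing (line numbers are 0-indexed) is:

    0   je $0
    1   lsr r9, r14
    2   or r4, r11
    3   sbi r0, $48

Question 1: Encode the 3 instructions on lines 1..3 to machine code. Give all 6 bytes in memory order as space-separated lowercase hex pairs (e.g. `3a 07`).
1. lsr fields op=0x27:6|rd=9:4|rs=14:4|pad=0:2 → word 9e78h → 78 9e
2. or fields op=0x34:6|rd=4:4|rs=11:4|pad=0:2 → word d12ch → 2c d1
3. sbi fields op=0x39:6|rd=0:4|imm=48:6 → word e430h → 30 e4

78 9e 2c d1 30 e4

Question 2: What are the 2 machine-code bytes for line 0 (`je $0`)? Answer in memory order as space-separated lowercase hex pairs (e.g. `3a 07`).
00 98

L0: je op=0x26:6|imm=0:10 ⇒ 0x9800 ⇒ little 00 98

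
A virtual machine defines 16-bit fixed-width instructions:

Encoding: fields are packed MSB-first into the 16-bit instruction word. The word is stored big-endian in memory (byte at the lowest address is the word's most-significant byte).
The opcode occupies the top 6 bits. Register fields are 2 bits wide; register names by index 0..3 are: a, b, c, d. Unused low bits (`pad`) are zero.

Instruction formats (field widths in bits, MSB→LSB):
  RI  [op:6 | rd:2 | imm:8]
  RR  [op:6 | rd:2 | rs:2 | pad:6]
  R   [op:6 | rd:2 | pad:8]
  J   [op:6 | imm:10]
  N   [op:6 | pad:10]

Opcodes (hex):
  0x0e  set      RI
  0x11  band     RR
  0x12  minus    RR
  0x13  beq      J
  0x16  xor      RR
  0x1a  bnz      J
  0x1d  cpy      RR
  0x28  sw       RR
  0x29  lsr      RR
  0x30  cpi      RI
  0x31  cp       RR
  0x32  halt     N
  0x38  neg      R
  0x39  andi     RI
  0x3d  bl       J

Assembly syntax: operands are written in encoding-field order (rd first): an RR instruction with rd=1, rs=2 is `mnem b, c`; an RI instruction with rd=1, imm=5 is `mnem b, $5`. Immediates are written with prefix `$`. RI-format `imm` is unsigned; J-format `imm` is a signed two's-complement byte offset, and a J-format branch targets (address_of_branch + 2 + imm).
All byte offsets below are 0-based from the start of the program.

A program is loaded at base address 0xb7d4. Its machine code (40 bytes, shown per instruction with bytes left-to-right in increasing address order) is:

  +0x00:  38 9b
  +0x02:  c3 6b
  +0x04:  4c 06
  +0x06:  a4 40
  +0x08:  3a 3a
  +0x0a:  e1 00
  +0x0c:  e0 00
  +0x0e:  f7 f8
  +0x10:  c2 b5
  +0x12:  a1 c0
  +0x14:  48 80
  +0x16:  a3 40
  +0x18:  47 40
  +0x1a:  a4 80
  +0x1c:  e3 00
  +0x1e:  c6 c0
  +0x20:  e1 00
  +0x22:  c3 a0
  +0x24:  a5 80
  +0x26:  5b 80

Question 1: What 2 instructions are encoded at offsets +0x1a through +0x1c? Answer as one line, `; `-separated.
lsr a, c; neg d

@+1a  big-endian(a4 80) = 0xa480
  top 6b → 0x29 → lsr [RR]
  rd@[9:8]=0x0 ⇒ a
  rs@[7:6]=0x2 ⇒ c
@+1c  big-endian(e3 00) = 0xe300
  top 6b → 0x38 → neg [R]
  rd@[9:8]=0x3 ⇒ d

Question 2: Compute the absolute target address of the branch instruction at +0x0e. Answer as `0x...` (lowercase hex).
off 0x0e: read f7 f8 as big → 0xf7f8
  op=0xf7f8>>10=0x3d ⇒ bl (J)
  [9:0] imm=1016 (s10→-8) = $-8
  target = base 0xb7d4 + off 0x0e + 2 + imm -8 = 0xb7dc

0xb7dc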